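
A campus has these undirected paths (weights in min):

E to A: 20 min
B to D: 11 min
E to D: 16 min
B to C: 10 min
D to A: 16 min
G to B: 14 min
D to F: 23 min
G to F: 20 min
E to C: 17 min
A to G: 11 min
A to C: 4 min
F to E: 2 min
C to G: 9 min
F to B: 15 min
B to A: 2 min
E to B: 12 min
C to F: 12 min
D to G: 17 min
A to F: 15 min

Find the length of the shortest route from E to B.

12 min

Candidate routes:
E - B: 12 = 12
E - F - B: 2+15 = 17
E - F - A - B: 2+15+2 = 19
The minimum is 12 min via E - B.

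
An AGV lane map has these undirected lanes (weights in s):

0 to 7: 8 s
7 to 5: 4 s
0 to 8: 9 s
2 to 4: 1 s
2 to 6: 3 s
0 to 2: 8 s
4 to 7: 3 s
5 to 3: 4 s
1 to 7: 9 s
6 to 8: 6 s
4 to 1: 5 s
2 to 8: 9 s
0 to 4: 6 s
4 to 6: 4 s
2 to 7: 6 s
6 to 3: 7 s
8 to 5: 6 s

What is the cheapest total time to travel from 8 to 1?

Settle nodes by increasing distance from 8:
8: 0
5: 6  (via 8)
6: 6  (via 8)
0: 9  (via 8)
2: 9  (via 8)
3: 10  (via 5)
4: 10  (via 6)
7: 10  (via 5)
1: 15  (via 4)
Shortest route: 8 → 6 → 4 → 1 = 15 s.

15 s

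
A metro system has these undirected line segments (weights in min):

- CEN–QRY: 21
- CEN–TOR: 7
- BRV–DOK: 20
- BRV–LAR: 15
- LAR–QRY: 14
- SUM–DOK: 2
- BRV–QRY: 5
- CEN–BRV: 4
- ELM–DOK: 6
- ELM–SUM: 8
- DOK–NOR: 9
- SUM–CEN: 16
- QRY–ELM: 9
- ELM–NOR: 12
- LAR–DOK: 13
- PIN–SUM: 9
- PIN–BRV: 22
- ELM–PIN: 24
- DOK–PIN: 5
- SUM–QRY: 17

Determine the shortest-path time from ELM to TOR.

25 min

Settle nodes by increasing distance from ELM:
ELM: 0
DOK: 6  (via ELM)
SUM: 8  (via ELM)
QRY: 9  (via ELM)
PIN: 11  (via DOK)
NOR: 12  (via ELM)
BRV: 14  (via QRY)
CEN: 18  (via BRV)
LAR: 19  (via DOK)
TOR: 25  (via CEN)
Shortest route: ELM → QRY → BRV → CEN → TOR = 25 min.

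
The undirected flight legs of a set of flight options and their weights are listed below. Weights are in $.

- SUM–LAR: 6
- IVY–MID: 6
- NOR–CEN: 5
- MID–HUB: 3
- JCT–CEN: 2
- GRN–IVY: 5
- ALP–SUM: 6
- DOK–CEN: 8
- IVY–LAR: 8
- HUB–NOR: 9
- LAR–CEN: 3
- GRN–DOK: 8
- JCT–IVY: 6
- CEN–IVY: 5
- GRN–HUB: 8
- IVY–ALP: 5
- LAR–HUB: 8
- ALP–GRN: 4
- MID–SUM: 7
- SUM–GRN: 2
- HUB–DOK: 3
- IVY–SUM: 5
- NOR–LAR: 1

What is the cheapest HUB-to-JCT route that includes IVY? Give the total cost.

Best HUB to IVY: HUB–MID–IVY costing 9
Best IVY to JCT: IVY–JCT costing 6
Total via IVY: 9 + 6 = $15.

$15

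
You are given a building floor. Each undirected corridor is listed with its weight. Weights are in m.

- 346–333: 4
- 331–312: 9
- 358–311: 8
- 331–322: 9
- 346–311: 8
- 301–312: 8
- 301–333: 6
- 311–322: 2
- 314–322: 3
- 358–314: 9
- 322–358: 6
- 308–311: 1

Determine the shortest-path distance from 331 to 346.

19 m

Candidate routes:
331 - 312 - 301 - 333 - 346: 9+8+6+4 = 27
331 - 322 - 358 - 311 - 346: 9+6+8+8 = 31
331 - 322 - 311 - 346: 9+2+8 = 19
Cheapest is 331 - 322 - 311 - 346 at 19 m.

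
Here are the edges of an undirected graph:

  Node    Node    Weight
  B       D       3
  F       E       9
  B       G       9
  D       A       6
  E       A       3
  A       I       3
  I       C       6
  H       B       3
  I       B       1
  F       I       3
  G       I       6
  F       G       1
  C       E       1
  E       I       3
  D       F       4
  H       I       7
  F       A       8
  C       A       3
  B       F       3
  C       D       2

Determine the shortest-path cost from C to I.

4

Shortest distances from C:
C: 0
E: 1  (via C)
D: 2  (via C)
A: 3  (via C)
I: 4  (via E)
Shortest route: C → E → I = 4.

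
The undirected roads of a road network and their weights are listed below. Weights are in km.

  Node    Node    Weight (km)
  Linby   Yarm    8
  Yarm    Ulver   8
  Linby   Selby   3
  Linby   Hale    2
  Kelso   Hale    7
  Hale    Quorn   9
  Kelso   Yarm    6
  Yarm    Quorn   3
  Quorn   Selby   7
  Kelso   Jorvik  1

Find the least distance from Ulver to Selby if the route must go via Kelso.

26 km

Best Ulver to Kelso: Ulver–Yarm–Kelso costing 14
Shortest Kelso→Selby: Kelso–Hale–Linby–Selby = 12
Total via Kelso: 14 + 12 = 26 km.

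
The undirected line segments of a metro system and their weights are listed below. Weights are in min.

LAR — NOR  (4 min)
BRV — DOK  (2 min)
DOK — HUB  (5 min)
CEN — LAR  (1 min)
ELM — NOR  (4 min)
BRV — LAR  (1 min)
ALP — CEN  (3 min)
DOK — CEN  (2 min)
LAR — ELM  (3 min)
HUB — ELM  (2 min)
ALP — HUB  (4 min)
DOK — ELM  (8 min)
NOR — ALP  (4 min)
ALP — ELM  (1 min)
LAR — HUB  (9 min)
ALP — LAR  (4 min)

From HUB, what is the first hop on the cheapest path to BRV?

ELM

Enumerating some paths:
HUB → DOK → BRV: 5+2 = 7
HUB → ELM → LAR → BRV: 2+3+1 = 6
The minimum is 6 min via HUB → ELM → LAR → BRV.
So from HUB the first move is to ELM.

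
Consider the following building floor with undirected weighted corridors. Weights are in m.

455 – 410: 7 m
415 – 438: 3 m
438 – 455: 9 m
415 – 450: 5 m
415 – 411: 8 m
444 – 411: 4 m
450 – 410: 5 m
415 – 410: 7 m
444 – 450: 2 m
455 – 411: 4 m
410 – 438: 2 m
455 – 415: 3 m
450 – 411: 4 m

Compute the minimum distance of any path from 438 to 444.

9 m

Candidate routes:
438 - 415 - 450 - 444: 3+5+2 = 10
438 - 410 - 450 - 444: 2+5+2 = 9
Cheapest is 438 - 410 - 450 - 444 at 9 m.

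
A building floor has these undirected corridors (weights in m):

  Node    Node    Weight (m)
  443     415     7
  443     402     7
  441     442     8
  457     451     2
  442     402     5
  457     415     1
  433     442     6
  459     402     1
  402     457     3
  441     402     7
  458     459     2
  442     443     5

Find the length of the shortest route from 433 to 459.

Running Dijkstra from 433:
433: 0
442: 6  (via 433)
402: 11  (via 442)
443: 11  (via 442)
459: 12  (via 402)
Shortest route: 433 → 442 → 402 → 459 = 12 m.

12 m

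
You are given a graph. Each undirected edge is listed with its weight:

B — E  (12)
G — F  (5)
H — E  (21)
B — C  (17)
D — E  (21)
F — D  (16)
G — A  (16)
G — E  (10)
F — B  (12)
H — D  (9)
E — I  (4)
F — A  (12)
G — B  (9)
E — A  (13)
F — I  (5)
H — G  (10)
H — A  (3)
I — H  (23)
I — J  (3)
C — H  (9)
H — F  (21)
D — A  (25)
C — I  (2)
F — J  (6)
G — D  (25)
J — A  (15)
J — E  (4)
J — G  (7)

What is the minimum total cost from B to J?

Candidate routes:
B–F–J: 12+6 = 18
B–G–J: 9+7 = 16
B–E–I–J: 12+4+3 = 19
The minimum is 16 via B–G–J.

16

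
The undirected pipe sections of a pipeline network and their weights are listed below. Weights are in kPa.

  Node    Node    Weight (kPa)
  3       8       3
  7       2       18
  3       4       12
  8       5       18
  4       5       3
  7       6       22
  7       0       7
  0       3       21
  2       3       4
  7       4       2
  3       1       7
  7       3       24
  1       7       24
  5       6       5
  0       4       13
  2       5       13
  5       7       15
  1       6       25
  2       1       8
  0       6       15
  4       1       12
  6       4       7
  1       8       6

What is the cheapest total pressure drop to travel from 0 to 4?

9 kPa

Compare a few routes:
0 - 7 - 4: 7+2 = 9
0 - 4: 13 = 13
Cheapest is 0 - 7 - 4 at 9 kPa.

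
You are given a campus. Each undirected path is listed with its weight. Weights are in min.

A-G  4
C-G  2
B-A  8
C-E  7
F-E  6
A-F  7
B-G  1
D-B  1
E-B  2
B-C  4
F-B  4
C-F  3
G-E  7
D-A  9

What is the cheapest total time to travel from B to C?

Shortest distances from B:
B: 0
D: 1  (via B)
G: 1  (via B)
E: 2  (via B)
C: 3  (via G)
Shortest route: B–G–C = 3 min.

3 min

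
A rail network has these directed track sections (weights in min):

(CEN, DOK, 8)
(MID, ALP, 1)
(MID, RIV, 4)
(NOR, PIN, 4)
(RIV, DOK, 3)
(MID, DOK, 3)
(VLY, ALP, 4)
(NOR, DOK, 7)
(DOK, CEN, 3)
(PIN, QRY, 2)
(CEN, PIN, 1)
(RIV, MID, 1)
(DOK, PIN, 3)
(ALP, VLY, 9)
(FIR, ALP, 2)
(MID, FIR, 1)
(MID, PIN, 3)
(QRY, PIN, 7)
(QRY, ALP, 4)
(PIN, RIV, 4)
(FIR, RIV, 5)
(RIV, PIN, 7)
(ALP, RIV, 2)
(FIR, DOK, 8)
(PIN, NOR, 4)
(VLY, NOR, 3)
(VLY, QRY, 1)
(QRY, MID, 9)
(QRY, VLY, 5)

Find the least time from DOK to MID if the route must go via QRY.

Best DOK to QRY: DOK–PIN–QRY costing 5
Best QRY to MID: QRY–ALP–RIV–MID costing 7
Total via QRY: 5 + 7 = 12 min.

12 min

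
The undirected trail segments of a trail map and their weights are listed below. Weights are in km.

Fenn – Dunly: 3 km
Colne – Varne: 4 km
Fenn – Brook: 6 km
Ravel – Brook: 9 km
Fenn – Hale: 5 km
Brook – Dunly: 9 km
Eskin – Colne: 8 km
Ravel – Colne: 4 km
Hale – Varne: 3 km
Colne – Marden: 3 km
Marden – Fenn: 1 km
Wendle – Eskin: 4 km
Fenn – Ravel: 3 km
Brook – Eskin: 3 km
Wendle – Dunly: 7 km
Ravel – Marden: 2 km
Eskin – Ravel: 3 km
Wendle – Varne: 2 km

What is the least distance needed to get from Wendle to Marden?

9 km

Enumerating some paths:
Wendle–Eskin–Ravel–Fenn–Marden: 4+3+3+1 = 11
Wendle–Varne–Hale–Fenn–Marden: 2+3+5+1 = 11
Wendle–Dunly–Fenn–Marden: 7+3+1 = 11
Wendle–Varne–Colne–Marden: 2+4+3 = 9
Cheapest is Wendle–Varne–Colne–Marden at 9 km.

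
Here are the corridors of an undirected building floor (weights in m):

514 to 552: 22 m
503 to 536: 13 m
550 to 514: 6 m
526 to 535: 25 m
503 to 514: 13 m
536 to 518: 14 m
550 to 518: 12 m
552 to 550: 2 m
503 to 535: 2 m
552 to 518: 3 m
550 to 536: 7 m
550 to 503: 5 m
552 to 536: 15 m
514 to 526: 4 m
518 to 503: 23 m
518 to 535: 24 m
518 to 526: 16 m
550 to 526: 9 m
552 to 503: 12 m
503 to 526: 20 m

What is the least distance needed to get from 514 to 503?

Settle nodes by increasing distance from 514:
514: 0
526: 4  (via 514)
550: 6  (via 514)
552: 8  (via 550)
503: 11  (via 550)
Shortest route: 514 → 550 → 503 = 11 m.

11 m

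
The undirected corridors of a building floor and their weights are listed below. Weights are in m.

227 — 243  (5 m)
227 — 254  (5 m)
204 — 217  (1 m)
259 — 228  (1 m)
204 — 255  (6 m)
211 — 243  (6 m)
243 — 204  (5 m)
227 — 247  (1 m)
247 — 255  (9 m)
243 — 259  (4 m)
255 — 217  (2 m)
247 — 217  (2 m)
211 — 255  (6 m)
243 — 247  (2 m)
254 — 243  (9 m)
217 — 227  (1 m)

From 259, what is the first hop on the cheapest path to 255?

Candidate routes:
259 - 243 - 247 - 217 - 255: 4+2+2+2 = 10
259 - 243 - 227 - 217 - 255: 4+5+1+2 = 12
The minimum is 10 m via 259 - 243 - 247 - 217 - 255.
So from 259 the first move is to 243.

243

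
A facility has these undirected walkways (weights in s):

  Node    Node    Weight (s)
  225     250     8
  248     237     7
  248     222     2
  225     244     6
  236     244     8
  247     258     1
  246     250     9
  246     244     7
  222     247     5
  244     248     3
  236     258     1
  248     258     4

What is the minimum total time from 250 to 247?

22 s

Shortest distances from 250:
250: 0
225: 8  (via 250)
246: 9  (via 250)
244: 14  (via 225)
248: 17  (via 244)
222: 19  (via 248)
258: 21  (via 248)
247: 22  (via 258)
Shortest route: 250 → 225 → 244 → 248 → 258 → 247 = 22 s.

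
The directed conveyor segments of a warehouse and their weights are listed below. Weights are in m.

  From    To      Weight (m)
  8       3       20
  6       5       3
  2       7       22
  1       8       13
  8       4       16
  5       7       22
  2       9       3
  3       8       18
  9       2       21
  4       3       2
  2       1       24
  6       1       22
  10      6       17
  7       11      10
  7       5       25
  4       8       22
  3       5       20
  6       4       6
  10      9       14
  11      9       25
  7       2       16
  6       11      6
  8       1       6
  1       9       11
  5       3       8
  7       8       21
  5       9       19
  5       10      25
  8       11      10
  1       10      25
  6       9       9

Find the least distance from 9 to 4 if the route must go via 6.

Shortest 9→6: 9 → 2 → 1 → 10 → 6 = 87
Best 6 to 4: 6 → 4 costing 6
Total via 6: 87 + 6 = 93 m.

93 m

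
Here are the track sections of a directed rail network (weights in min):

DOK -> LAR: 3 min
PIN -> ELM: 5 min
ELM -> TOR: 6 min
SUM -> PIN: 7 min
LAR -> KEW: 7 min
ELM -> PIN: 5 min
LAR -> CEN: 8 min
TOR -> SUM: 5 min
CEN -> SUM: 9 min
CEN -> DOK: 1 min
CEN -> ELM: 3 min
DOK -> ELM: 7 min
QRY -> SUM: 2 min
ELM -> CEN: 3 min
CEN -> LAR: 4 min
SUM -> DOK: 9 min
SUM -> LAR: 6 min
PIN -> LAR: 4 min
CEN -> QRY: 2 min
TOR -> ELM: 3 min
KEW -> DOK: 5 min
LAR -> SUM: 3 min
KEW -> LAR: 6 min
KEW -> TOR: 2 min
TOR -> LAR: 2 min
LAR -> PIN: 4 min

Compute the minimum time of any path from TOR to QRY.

8 min

Candidate routes:
TOR - LAR - CEN - QRY: 2+8+2 = 12
TOR - ELM - CEN - QRY: 3+3+2 = 8
The minimum is 8 min via TOR - ELM - CEN - QRY.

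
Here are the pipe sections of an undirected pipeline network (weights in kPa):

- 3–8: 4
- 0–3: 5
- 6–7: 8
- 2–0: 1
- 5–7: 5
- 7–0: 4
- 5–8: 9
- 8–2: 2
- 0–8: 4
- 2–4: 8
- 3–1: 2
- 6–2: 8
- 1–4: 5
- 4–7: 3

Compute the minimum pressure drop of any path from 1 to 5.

13 kPa

Compare a few routes:
1–3–8–5: 2+4+9 = 15
1–4–7–5: 5+3+5 = 13
The minimum is 13 kPa via 1–4–7–5.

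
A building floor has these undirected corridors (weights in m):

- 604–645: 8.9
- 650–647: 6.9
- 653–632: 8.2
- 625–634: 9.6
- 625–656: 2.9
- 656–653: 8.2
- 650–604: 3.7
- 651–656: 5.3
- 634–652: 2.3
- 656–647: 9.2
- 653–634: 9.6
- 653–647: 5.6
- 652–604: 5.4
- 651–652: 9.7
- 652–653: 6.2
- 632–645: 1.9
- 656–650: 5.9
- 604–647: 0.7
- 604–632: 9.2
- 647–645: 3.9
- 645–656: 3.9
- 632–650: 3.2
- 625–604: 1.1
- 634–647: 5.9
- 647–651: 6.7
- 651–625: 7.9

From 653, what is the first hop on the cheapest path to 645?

647

Candidate routes:
653 → 632 → 645: 8.2+1.9 = 10.1
653 → 647 → 645: 5.6+3.9 = 9.5
653 → 656 → 645: 8.2+3.9 = 12.1
The minimum is 9.5 m via 653 → 647 → 645.
So from 653 the first move is to 647.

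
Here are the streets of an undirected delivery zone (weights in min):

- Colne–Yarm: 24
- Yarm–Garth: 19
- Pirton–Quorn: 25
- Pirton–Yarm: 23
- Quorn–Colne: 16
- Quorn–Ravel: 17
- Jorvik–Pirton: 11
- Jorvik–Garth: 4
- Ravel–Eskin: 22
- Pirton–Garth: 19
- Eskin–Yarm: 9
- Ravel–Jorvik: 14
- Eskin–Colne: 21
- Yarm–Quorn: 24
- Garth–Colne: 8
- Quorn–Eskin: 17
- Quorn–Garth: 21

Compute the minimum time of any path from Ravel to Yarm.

31 min

Shortest distances from Ravel:
Ravel: 0
Jorvik: 14  (via Ravel)
Quorn: 17  (via Ravel)
Garth: 18  (via Jorvik)
Eskin: 22  (via Ravel)
Pirton: 25  (via Jorvik)
Colne: 26  (via Garth)
Yarm: 31  (via Eskin)
Shortest route: Ravel → Eskin → Yarm = 31 min.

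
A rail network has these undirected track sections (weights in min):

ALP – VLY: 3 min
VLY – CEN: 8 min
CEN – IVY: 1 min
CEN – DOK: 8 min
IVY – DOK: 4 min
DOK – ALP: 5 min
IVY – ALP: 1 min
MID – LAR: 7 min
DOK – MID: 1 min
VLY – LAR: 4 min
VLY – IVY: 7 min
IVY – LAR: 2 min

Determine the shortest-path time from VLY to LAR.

4 min

Shortest distances from VLY:
VLY: 0
ALP: 3  (via VLY)
IVY: 4  (via ALP)
LAR: 4  (via VLY)
Shortest route: VLY–LAR = 4 min.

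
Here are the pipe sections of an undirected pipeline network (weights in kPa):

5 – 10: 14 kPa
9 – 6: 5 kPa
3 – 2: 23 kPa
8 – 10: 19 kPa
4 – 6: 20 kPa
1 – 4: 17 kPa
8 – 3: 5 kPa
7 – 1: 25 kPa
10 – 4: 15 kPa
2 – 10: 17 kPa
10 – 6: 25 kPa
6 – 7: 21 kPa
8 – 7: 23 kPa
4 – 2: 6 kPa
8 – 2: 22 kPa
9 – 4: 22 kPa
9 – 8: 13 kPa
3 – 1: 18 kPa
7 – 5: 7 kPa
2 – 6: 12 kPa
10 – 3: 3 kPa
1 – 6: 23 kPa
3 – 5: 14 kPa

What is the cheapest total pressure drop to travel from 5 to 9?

Candidate routes:
5 - 3 - 8 - 9: 14+5+13 = 32
5 - 10 - 3 - 8 - 9: 14+3+5+13 = 35
5 - 7 - 6 - 9: 7+21+5 = 33
Cheapest is 5 - 3 - 8 - 9 at 32 kPa.

32 kPa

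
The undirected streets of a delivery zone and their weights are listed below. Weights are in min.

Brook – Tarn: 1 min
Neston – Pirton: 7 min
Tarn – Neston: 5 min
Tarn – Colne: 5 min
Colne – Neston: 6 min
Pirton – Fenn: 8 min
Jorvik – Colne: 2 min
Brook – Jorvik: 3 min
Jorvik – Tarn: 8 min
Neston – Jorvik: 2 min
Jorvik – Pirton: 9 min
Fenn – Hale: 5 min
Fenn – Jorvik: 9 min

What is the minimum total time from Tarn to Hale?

Enumerating some paths:
Tarn - Jorvik - Fenn - Hale: 8+9+5 = 22
Tarn - Brook - Jorvik - Fenn - Hale: 1+3+9+5 = 18
Tarn - Colne - Jorvik - Fenn - Hale: 5+2+9+5 = 21
Tarn - Neston - Jorvik - Fenn - Hale: 5+2+9+5 = 21
Cheapest is Tarn - Brook - Jorvik - Fenn - Hale at 18 min.

18 min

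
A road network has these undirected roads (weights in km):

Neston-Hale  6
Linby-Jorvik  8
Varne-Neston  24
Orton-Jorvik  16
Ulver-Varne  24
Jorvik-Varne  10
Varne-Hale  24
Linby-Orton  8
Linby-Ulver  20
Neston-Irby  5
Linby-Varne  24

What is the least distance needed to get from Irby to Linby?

47 km

Running Dijkstra from Irby:
Irby: 0
Neston: 5  (via Irby)
Hale: 11  (via Neston)
Varne: 29  (via Neston)
Jorvik: 39  (via Varne)
Linby: 47  (via Jorvik)
Shortest route: Irby → Neston → Varne → Jorvik → Linby = 47 km.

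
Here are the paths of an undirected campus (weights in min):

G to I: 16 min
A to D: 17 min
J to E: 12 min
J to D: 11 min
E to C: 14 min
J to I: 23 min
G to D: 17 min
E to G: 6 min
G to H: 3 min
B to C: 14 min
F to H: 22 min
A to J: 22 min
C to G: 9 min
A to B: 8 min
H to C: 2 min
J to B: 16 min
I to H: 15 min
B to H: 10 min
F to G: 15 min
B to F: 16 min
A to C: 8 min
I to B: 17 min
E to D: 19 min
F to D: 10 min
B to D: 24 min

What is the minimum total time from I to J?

Compare a few routes:
I–B–J: 17+16 = 33
I–J: 23 = 23
I–G–E–J: 16+6+12 = 34
The minimum is 23 min via I–J.

23 min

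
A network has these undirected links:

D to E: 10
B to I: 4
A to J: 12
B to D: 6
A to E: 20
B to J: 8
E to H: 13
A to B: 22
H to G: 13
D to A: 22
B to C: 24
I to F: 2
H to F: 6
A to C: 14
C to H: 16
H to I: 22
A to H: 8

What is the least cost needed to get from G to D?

Enumerating some paths:
G–H–E–D: 13+13+10 = 36
G–H–F–I–B–D: 13+6+2+4+6 = 31
The minimum is 31 via G–H–F–I–B–D.

31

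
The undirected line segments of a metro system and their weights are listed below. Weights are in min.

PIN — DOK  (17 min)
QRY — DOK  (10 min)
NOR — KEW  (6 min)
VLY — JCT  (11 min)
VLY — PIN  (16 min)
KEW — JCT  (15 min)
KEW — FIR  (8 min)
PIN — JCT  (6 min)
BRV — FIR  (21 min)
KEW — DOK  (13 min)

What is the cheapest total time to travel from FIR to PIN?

Shortest distances from FIR:
FIR: 0
KEW: 8  (via FIR)
NOR: 14  (via KEW)
DOK: 21  (via KEW)
BRV: 21  (via FIR)
JCT: 23  (via KEW)
PIN: 29  (via JCT)
Shortest route: FIR–KEW–JCT–PIN = 29 min.

29 min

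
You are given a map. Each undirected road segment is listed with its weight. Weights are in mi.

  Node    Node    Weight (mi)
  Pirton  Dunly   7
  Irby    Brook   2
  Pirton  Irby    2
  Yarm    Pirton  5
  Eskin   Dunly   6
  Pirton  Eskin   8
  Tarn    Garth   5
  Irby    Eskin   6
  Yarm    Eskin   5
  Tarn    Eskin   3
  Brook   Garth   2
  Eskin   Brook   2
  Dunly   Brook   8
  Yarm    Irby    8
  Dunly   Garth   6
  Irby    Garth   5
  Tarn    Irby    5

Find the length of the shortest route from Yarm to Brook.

Settle nodes by increasing distance from Yarm:
Yarm: 0
Pirton: 5  (via Yarm)
Eskin: 5  (via Yarm)
Irby: 7  (via Pirton)
Brook: 7  (via Eskin)
Shortest route: Yarm → Eskin → Brook = 7 mi.

7 mi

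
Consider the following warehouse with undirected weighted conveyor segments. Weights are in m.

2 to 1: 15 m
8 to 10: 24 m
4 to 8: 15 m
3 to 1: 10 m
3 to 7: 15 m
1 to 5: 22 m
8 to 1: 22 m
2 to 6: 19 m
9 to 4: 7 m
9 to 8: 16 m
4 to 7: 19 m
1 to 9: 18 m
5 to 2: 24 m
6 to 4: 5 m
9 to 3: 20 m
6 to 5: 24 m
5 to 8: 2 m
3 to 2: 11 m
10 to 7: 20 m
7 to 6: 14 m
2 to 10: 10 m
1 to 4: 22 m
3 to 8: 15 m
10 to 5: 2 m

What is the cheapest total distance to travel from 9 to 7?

26 m

Running Dijkstra from 9:
9: 0
4: 7  (via 9)
6: 12  (via 4)
8: 16  (via 9)
1: 18  (via 9)
5: 18  (via 8)
3: 20  (via 9)
10: 20  (via 5)
7: 26  (via 4)
Shortest route: 9–4–7 = 26 m.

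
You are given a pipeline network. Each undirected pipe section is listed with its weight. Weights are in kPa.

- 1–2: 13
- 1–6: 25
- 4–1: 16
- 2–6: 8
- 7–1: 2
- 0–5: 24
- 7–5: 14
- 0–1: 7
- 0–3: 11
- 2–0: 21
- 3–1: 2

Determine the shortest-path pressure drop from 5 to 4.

32 kPa

Shortest distances from 5:
5: 0
7: 14  (via 5)
1: 16  (via 7)
3: 18  (via 1)
0: 23  (via 1)
2: 29  (via 1)
4: 32  (via 1)
Shortest route: 5–7–1–4 = 32 kPa.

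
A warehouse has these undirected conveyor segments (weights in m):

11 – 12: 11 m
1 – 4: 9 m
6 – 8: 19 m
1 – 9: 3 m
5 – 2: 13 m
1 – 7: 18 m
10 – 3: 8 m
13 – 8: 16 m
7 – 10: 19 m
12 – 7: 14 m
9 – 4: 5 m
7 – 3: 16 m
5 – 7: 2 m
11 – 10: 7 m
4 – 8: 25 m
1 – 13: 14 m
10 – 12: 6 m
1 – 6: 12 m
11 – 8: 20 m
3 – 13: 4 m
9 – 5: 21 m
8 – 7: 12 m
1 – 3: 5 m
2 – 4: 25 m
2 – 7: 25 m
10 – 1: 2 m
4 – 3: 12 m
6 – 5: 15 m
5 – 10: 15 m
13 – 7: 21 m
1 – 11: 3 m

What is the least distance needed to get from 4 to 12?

16 m

Settle nodes by increasing distance from 4:
4: 0
9: 5  (via 4)
1: 8  (via 9)
10: 10  (via 1)
11: 11  (via 1)
3: 12  (via 4)
12: 16  (via 10)
Shortest route: 4–9–1–10–12 = 16 m.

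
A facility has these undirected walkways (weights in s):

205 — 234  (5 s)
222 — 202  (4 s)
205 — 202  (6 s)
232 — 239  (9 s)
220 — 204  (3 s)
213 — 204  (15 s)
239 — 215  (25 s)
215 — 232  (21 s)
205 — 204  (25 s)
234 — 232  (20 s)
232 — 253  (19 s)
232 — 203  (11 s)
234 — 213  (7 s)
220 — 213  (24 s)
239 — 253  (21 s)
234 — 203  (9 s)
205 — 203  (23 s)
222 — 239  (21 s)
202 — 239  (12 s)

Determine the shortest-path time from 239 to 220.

Running Dijkstra from 239:
239: 0
232: 9  (via 239)
202: 12  (via 239)
222: 16  (via 202)
205: 18  (via 202)
203: 20  (via 232)
253: 21  (via 239)
234: 23  (via 205)
215: 25  (via 239)
213: 30  (via 234)
204: 43  (via 205)
220: 46  (via 204)
Shortest route: 239–202–205–204–220 = 46 s.

46 s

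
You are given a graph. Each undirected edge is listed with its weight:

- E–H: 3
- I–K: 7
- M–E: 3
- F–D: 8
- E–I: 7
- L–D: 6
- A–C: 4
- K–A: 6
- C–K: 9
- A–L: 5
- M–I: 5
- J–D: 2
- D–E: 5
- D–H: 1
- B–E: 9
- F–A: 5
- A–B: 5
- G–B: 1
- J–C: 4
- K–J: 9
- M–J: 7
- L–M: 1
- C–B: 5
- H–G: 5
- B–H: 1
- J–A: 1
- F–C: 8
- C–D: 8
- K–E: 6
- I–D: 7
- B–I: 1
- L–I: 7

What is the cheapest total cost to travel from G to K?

9

Running Dijkstra from G:
G: 0
B: 1  (via G)
H: 2  (via B)
I: 2  (via B)
D: 3  (via H)
E: 5  (via H)
J: 5  (via D)
A: 6  (via B)
C: 6  (via B)
M: 7  (via I)
L: 8  (via M)
K: 9  (via I)
Shortest route: G–B–I–K = 9.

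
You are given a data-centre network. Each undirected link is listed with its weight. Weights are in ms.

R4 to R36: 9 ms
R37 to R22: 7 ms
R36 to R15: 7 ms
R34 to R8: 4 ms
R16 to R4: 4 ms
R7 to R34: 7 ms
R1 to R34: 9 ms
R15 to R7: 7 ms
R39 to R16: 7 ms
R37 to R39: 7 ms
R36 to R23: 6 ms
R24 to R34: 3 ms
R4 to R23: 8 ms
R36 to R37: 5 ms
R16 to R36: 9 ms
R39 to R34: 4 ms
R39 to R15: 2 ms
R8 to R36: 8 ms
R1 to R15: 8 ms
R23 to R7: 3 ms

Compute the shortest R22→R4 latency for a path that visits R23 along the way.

26 ms

Best R22 to R23: R22–R37–R36–R23 costing 18
Best R23 to R4: R23–R4 costing 8
Total via R23: 18 + 8 = 26 ms.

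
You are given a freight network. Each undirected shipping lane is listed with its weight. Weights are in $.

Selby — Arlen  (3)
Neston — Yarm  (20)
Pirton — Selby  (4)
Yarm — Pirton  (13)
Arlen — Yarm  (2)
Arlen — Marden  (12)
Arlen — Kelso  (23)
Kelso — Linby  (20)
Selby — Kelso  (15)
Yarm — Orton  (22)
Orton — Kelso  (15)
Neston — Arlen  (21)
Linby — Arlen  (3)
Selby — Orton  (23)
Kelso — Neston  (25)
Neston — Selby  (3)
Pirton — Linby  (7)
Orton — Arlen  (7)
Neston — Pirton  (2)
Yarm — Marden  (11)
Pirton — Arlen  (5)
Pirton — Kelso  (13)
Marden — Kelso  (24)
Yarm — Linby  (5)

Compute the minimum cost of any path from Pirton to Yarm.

Running Dijkstra from Pirton:
Pirton: 0
Neston: 2  (via Pirton)
Selby: 4  (via Pirton)
Arlen: 5  (via Pirton)
Yarm: 7  (via Arlen)
Shortest route: Pirton → Arlen → Yarm = $7.

$7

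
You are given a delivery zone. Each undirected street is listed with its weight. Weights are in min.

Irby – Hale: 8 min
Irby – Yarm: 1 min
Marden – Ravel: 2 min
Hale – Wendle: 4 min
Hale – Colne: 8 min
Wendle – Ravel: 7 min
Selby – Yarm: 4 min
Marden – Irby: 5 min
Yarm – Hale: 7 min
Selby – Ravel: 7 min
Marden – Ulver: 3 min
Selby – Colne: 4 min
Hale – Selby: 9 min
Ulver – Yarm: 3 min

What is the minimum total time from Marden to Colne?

13 min

Compare a few routes:
Marden - Ravel - Selby - Colne: 2+7+4 = 13
Marden - Irby - Yarm - Selby - Colne: 5+1+4+4 = 14
The minimum is 13 min via Marden - Ravel - Selby - Colne.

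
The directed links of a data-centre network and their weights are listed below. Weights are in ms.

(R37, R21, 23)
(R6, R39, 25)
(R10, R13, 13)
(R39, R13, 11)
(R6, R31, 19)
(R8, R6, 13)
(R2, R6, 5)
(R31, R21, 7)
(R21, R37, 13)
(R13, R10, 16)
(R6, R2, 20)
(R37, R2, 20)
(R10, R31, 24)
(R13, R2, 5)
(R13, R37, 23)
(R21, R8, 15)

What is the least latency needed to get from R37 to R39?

50 ms

Shortest distances from R37:
R37: 0
R2: 20  (via R37)
R21: 23  (via R37)
R6: 25  (via R2)
R8: 38  (via R21)
R31: 44  (via R6)
R39: 50  (via R6)
Shortest route: R37–R2–R6–R39 = 50 ms.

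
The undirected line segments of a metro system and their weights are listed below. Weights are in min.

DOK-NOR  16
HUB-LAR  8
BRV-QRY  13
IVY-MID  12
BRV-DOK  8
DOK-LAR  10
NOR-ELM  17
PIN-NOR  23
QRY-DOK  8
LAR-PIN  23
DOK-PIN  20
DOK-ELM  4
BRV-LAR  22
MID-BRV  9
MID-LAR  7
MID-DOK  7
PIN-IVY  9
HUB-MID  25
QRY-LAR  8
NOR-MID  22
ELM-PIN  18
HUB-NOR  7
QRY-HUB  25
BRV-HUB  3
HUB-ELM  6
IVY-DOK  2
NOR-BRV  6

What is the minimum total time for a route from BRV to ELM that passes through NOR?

19 min

Shortest BRV→NOR: BRV–NOR = 6
Shortest NOR→ELM: NOR–HUB–ELM = 13
Total via NOR: 6 + 13 = 19 min.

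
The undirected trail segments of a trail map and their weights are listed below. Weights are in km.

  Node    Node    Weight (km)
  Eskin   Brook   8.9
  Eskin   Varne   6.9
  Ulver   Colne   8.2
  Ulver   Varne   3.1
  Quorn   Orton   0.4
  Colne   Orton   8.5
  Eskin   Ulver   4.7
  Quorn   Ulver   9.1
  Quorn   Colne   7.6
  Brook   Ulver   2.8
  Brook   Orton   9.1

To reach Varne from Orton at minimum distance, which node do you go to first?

Enumerating some paths:
Orton - Quorn - Ulver - Varne: 0.4+9.1+3.1 = 12.6
Orton - Quorn - Colne - Ulver - Varne: 0.4+7.6+8.2+3.1 = 19.3
Orton - Brook - Ulver - Varne: 9.1+2.8+3.1 = 15
The minimum is 12.6 km via Orton - Quorn - Ulver - Varne.
So from Orton the first move is to Quorn.

Quorn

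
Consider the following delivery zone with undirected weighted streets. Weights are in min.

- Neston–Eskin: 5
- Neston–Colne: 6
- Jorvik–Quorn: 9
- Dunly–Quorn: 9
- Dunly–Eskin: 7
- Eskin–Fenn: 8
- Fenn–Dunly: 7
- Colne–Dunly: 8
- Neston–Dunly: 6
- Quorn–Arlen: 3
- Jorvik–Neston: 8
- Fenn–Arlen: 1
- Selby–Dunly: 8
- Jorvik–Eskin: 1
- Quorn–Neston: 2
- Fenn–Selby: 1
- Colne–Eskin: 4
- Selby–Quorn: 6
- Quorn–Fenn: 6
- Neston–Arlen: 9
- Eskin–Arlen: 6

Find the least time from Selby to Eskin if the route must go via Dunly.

Shortest Selby→Dunly: Selby–Dunly = 8
Shortest Dunly→Eskin: Dunly–Eskin = 7
Total via Dunly: 8 + 7 = 15 min.

15 min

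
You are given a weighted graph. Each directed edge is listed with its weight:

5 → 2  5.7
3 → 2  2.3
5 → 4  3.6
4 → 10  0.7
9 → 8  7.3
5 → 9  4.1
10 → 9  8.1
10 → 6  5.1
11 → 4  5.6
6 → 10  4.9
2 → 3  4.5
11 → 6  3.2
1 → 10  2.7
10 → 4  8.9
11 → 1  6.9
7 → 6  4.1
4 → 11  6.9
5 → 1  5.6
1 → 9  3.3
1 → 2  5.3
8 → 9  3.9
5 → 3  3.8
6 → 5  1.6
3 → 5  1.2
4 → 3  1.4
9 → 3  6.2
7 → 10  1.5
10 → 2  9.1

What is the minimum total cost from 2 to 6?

15.1

Shortest distances from 2:
2: 0
3: 4.5  (via 2)
5: 5.7  (via 3)
4: 9.3  (via 5)
9: 9.8  (via 5)
10: 10  (via 4)
1: 11.3  (via 5)
6: 15.1  (via 10)
Shortest route: 2 → 3 → 5 → 4 → 10 → 6 = 15.1.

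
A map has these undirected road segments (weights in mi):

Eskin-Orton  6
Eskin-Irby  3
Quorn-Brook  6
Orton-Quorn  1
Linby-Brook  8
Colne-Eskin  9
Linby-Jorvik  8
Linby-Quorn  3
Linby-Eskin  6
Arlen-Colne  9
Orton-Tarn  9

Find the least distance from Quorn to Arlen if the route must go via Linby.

27 mi

Best Quorn to Linby: Quorn–Linby costing 3
Best Linby to Arlen: Linby–Eskin–Colne–Arlen costing 24
Total via Linby: 3 + 24 = 27 mi.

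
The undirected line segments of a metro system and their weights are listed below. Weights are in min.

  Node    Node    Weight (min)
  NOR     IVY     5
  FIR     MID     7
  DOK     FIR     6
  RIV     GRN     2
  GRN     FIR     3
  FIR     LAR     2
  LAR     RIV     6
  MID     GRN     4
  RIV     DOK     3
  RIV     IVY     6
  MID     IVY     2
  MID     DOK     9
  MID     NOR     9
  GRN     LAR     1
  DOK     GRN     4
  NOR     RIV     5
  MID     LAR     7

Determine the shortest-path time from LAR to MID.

5 min

Settle nodes by increasing distance from LAR:
LAR: 0
GRN: 1  (via LAR)
FIR: 2  (via LAR)
RIV: 3  (via GRN)
MID: 5  (via GRN)
Shortest route: LAR → GRN → MID = 5 min.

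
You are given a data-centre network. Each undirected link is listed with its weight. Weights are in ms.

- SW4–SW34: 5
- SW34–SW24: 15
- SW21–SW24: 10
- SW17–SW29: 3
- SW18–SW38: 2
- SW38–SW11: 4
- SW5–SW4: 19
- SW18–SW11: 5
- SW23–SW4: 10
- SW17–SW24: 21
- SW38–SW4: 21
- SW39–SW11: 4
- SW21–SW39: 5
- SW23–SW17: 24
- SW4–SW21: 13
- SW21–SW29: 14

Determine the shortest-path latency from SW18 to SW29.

28 ms

Settle nodes by increasing distance from SW18:
SW18: 0
SW38: 2  (via SW18)
SW11: 5  (via SW18)
SW39: 9  (via SW11)
SW21: 14  (via SW39)
SW4: 23  (via SW38)
SW24: 24  (via SW21)
SW34: 28  (via SW4)
SW29: 28  (via SW21)
Shortest route: SW18–SW11–SW39–SW21–SW29 = 28 ms.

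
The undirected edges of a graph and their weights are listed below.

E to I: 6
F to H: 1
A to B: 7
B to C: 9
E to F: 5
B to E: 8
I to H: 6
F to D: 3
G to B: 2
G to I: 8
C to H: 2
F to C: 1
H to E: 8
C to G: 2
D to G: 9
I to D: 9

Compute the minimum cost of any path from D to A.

15

Shortest distances from D:
D: 0
F: 3  (via D)
C: 4  (via F)
H: 4  (via F)
G: 6  (via C)
B: 8  (via G)
E: 8  (via F)
I: 9  (via D)
A: 15  (via B)
Shortest route: D–F–C–G–B–A = 15.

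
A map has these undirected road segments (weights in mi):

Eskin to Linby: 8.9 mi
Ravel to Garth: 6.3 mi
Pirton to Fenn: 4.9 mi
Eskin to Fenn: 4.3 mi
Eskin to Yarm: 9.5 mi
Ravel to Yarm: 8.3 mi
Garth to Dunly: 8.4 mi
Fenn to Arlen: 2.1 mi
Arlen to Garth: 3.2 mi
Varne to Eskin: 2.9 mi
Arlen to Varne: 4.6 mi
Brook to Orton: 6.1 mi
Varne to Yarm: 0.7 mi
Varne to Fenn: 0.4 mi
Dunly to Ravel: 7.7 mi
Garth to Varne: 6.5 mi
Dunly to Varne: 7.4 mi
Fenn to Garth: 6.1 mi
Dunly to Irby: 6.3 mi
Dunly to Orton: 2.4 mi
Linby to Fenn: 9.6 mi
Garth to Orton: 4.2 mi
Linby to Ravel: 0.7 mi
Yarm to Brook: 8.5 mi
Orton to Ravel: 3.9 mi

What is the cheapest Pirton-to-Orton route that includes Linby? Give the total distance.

Shortest Pirton→Linby: Pirton → Fenn → Linby = 14.5
Shortest Linby→Orton: Linby → Ravel → Orton = 4.6
Total via Linby: 14.5 + 4.6 = 19.1 mi.

19.1 mi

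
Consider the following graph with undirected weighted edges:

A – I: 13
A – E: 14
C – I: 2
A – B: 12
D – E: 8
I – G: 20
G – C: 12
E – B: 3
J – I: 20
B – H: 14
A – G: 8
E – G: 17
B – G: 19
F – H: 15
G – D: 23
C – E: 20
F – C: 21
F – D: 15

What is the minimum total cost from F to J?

Shortest distances from F:
F: 0
D: 15  (via F)
H: 15  (via F)
C: 21  (via F)
E: 23  (via D)
I: 23  (via C)
B: 26  (via E)
G: 33  (via C)
A: 36  (via I)
J: 43  (via I)
Shortest route: F–C–I–J = 43.

43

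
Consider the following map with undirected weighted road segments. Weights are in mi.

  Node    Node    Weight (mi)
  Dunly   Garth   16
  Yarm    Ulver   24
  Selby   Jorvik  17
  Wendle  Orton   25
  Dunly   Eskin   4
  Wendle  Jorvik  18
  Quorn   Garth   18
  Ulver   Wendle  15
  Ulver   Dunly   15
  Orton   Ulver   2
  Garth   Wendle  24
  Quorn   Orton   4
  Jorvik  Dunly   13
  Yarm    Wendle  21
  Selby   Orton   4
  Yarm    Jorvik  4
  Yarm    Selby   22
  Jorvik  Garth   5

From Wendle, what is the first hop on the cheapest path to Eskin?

Ulver

Enumerating some paths:
Wendle → Ulver → Dunly → Eskin: 15+15+4 = 34
Wendle → Jorvik → Dunly → Eskin: 18+13+4 = 35
The minimum is 34 mi via Wendle → Ulver → Dunly → Eskin.
So from Wendle the first move is to Ulver.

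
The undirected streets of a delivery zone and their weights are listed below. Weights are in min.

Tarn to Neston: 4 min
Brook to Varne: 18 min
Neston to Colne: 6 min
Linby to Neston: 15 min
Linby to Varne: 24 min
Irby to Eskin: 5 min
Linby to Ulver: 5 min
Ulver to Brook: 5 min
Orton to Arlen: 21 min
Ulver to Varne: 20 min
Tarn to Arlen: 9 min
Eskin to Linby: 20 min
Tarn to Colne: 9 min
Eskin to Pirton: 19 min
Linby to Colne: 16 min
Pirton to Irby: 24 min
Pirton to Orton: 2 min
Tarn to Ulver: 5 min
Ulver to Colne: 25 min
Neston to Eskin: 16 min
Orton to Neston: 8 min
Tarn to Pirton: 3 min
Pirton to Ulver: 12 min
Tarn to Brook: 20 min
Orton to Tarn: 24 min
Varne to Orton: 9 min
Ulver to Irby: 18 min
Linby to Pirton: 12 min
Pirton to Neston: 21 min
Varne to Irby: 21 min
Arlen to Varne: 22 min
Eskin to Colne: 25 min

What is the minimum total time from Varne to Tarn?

Compare a few routes:
Varne - Orton - Neston - Tarn: 9+8+4 = 21
Varne - Orton - Pirton - Tarn: 9+2+3 = 14
Cheapest is Varne - Orton - Pirton - Tarn at 14 min.

14 min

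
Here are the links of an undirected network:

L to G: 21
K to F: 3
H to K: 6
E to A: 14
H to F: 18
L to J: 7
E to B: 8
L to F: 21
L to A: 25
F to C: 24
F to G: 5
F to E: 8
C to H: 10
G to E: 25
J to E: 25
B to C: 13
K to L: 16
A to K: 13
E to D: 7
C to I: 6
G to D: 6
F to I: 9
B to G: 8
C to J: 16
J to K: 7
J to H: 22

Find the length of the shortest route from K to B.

16

Enumerating some paths:
K - F - E - B: 3+8+8 = 19
K - F - G - B: 3+5+8 = 16
K - H - C - B: 6+10+13 = 29
Cheapest is K - F - G - B at 16.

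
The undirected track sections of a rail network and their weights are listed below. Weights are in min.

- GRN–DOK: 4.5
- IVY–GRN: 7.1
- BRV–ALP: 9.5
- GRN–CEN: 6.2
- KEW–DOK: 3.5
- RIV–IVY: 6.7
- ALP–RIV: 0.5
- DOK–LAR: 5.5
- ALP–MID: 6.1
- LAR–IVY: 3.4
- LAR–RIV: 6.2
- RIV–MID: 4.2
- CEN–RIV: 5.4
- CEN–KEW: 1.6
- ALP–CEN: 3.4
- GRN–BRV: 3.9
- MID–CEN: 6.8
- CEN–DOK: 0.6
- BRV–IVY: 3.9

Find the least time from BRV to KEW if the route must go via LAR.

Shortest BRV→LAR: BRV–IVY–LAR = 7.3
Shortest LAR→KEW: LAR–DOK–CEN–KEW = 7.7
Total via LAR: 7.3 + 7.7 = 15 min.

15 min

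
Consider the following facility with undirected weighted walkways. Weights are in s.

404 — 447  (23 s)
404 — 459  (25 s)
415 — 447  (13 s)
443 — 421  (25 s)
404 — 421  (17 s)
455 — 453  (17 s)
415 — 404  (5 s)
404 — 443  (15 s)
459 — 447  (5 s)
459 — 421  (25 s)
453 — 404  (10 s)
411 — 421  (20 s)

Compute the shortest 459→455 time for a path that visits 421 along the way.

Best 459 to 421: 459 → 421 costing 25
Shortest 421→455: 421 → 404 → 453 → 455 = 44
Total via 421: 25 + 44 = 69 s.

69 s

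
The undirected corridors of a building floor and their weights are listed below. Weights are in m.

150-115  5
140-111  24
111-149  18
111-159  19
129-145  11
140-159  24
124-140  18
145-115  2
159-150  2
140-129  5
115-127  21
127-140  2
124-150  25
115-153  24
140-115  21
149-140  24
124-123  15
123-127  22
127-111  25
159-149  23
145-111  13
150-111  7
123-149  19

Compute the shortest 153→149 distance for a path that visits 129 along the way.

Shortest 153→129: 153–115–145–129 = 37
Shortest 129→149: 129–140–149 = 29
Total via 129: 37 + 29 = 66 m.

66 m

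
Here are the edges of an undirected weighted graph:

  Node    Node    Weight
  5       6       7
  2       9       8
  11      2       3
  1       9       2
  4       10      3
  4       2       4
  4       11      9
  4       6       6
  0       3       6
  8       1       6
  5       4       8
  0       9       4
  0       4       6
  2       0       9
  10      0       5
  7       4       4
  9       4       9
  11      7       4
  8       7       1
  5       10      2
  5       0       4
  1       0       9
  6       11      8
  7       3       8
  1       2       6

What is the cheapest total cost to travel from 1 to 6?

Compare a few routes:
1–9–4–6: 2+9+6 = 17
1–8–7–4–6: 6+1+4+6 = 17
1–9–0–5–6: 2+4+4+7 = 17
1–2–4–6: 6+4+6 = 16
Cheapest is 1–2–4–6 at 16.

16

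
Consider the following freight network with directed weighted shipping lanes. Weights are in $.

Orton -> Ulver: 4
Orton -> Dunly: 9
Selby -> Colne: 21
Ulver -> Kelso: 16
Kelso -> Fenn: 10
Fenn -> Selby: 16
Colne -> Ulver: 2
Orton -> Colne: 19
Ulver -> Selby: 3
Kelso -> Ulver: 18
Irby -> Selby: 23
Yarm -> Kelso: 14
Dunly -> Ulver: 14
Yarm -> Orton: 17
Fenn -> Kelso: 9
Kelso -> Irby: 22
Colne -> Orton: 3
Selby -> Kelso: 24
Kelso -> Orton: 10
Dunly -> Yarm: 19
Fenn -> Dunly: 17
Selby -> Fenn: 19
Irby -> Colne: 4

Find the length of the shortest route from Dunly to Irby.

Enumerating some paths:
Dunly - Ulver - Selby - Kelso - Irby: 14+3+24+22 = 63
Dunly - Ulver - Kelso - Irby: 14+16+22 = 52
Dunly - Ulver - Selby - Fenn - Kelso - Irby: 14+3+19+9+22 = 67
Dunly - Yarm - Kelso - Irby: 19+14+22 = 55
Cheapest is Dunly - Ulver - Kelso - Irby at $52.

$52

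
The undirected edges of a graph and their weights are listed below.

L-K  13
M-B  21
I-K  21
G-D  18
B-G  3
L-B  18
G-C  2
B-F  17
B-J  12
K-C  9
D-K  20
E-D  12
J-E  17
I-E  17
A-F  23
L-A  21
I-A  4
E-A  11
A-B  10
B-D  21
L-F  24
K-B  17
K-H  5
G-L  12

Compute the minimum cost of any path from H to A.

29

Settle nodes by increasing distance from H:
H: 0
K: 5  (via H)
C: 14  (via K)
G: 16  (via C)
L: 18  (via K)
B: 19  (via G)
D: 25  (via K)
I: 26  (via K)
A: 29  (via B)
Shortest route: H → K → C → G → B → A = 29.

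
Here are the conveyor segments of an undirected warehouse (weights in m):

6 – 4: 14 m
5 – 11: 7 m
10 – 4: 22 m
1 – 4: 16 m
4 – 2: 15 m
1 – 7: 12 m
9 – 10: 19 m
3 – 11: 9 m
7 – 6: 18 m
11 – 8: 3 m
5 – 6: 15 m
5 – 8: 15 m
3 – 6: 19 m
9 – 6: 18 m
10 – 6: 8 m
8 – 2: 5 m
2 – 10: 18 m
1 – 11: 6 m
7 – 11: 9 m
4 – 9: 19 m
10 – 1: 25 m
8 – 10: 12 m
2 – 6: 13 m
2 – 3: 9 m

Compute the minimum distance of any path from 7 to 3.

Shortest distances from 7:
7: 0
11: 9  (via 7)
1: 12  (via 7)
8: 12  (via 11)
5: 16  (via 11)
2: 17  (via 8)
3: 18  (via 11)
Shortest route: 7–11–3 = 18 m.

18 m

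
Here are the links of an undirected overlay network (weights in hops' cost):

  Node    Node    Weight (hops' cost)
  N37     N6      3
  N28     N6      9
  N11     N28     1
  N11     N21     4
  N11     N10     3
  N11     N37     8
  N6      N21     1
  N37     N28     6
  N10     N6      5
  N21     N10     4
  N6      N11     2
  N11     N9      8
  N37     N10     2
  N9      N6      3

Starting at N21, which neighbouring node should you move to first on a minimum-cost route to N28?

N6

Enumerating some paths:
N21–N11–N28: 4+1 = 5
N21–N10–N11–N28: 4+3+1 = 8
N21–N6–N11–N28: 1+2+1 = 4
Cheapest is N21–N6–N11–N28 at 4 hops' cost.
So from N21 the first move is to N6.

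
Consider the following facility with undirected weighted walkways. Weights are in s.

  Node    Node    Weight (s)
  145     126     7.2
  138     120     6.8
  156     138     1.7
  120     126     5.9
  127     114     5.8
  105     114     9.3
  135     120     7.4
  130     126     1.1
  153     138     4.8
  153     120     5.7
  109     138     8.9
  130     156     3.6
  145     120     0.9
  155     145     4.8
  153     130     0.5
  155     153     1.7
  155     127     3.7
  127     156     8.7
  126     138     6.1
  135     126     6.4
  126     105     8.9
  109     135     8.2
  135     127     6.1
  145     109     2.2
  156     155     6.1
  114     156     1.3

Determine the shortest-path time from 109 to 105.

17.9 s

Compare a few routes:
109 - 145 - 120 - 126 - 105: 2.2+0.9+5.9+8.9 = 17.9
109 - 145 - 126 - 105: 2.2+7.2+8.9 = 18.3
Cheapest is 109 - 145 - 120 - 126 - 105 at 17.9 s.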